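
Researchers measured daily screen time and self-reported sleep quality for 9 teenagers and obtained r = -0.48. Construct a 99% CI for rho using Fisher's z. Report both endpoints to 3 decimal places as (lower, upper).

(-0.918, 0.484)

Fisher z: z_r = atanh(r) = ½·ln((1+(-0.48))/(1−(-0.48))) = -0.522984
SE(z) = 1/√(n−3) = 1/√6 = 0.408248
99% ⇒ z* = 2.576; margin = 2.576·0.408248 = 1.051647
CI on z-scale: (-1.574631, 0.528663)
Back-transform: tanh(-1.574631) = -0.917759, tanh(0.528663) = 0.484358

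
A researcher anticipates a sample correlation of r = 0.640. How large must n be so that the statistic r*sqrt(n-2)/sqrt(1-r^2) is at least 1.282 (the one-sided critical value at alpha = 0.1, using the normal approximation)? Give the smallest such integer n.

r√(n−2)/√(1−r²) ≥ 1.282  ⇔  n−2 ≥ (1.282)²·(1−r²)/r²
(1−r²)/r² = (1−0.409600)/0.409600 = 1.4414
n ≥ 2 + 1.643524·1.4414 = 2 + 2.3690 = 4.3690
⌈4.3690⌉ = 5

5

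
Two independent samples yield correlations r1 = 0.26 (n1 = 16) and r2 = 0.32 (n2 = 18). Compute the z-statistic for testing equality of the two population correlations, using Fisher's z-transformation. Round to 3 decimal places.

z1 = atanh(0.26) = 0.266108,  z2 = atanh(0.32) = 0.331647
SE = √(1/(n1−3) + 1/(n2−3)) = √(1/13 + 1/15) = √(0.0769231 + 0.0666667) = √0.1435898 = 0.378932
z = (z1 − z2)/SE = (0.266108 − 0.331647) / 0.378932 = -0.065539 / 0.378932 = -0.173

-0.173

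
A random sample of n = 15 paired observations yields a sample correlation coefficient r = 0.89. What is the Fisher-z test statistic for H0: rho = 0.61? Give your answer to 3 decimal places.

Fisher z: atanh(0.89) = 1.421926, atanh(0.61) = 0.708921
z = (z_r − z_0)·√(n−3) = (1.421926 − 0.708921)·√12 = 0.713005 · 3.464102 = 2.470

2.470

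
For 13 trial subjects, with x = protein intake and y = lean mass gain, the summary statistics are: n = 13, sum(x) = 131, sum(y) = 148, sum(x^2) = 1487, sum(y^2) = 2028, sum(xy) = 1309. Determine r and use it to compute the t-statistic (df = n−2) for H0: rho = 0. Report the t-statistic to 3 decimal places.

S_xy = nΣxy − ΣxΣy = 13·1309 − 131·148 = 17017 − 19388 = -2371
S_xx = nΣx² − (Σx)² = 13·1487 − 131² = 19331 − 17161 = 2170
S_yy = nΣy² − (Σy)² = 13·2028 − 148² = 26364 − 21904 = 4460
r = S_xy / √(S_xx·S_yy) = -2371 / √(2170·4460) = -2371 / √9678200 = -2371 / 3110.9806 = -0.7621
t = r·√(n−2)/√(1−r²) = -0.7621·√11 / √(1−0.580796) = -2.527600 / 0.647460 = -3.904

-3.904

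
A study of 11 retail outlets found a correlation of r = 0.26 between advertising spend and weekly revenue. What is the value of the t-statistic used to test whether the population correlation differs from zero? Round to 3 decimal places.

0.808

t = r·√(n−2) / √(1−r²) with r = 0.26, n = 11
  = 0.26·√9 / √(1 − 0.0676)
  = 0.26·3.000000 / 0.965609
  = 0.780000 / 0.965609 = 0.808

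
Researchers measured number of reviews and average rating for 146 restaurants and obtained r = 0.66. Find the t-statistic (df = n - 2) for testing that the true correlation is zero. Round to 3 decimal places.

10.542

t = r·√(n−2) / √(1−r²) with r = 0.66, n = 146
  = 0.66·√144 / √(1 − 0.4356)
  = 0.66·12.000000 / 0.751266
  = 7.920000 / 0.751266 = 10.542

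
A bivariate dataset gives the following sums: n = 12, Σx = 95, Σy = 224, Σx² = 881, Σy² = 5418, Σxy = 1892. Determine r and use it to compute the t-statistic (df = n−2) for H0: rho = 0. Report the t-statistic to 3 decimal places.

Numerator: nΣxy − (Σx)(Σy) = 12·1892 − (95)(224) = 1424
Denominator: √[(nΣx²−(Σx)²)(nΣy²−(Σy)²)]
  nΣx²−(Σx)² = 12·881 − 9025 = 1547;  nΣy²−(Σy)² = 12·5418 − 50176 = 14840
  √(1547·14840) = √22957480 = 4791.3965
r = 1424 / 4791.3965 = 0.2972
t = r·√(n−2)/√(1−r²) = 0.2972·√10 / √(1−0.088328) = 0.939829 / 0.954815 = 0.984

0.984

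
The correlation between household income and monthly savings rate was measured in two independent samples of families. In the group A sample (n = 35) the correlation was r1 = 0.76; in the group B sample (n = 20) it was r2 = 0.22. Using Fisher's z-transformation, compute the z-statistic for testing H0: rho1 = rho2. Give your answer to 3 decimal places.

z1 = atanh(0.76) = 0.996215,  z2 = atanh(0.22) = 0.223656
SE = √(1/(n1−3) + 1/(n2−3)) = √(1/32 + 1/17) = √(0.0312500 + 0.0588235) = √0.0900735 = 0.300122
z = (z1 − z2)/SE = (0.996215 − 0.223656) / 0.300122 = 0.772559 / 0.300122 = 2.574

2.574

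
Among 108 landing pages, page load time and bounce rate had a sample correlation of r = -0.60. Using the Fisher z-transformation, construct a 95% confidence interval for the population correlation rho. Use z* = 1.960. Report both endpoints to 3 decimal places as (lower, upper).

(-0.709, -0.464)

Fisher z: z_r = atanh(r) = ½·ln((1+(-0.60))/(1−(-0.60))) = -0.693147
SE(z) = 1/√(n−3) = 1/√105 = 0.097590
95% ⇒ z* = 1.960; margin = 1.960·0.097590 = 0.191276
CI on z-scale: (-0.884423, -0.501871)
Back-transform: tanh(-0.884423) = -0.708628, tanh(-0.501871) = -0.463587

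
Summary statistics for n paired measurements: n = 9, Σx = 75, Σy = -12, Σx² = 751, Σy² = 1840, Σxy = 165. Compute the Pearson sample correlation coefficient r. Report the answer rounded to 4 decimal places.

Numerator: nΣxy − (Σx)(Σy) = 9·165 − (75)(-12) = 2385
Denominator: √[(nΣx²−(Σx)²)(nΣy²−(Σy)²)]
  nΣx²−(Σx)² = 9·751 − 5625 = 1134;  nΣy²−(Σy)² = 9·1840 − 144 = 16416
  √(1134·16416) = √18615744 = 4314.5966
r = 2385 / 4314.5966 = 0.5528

0.5528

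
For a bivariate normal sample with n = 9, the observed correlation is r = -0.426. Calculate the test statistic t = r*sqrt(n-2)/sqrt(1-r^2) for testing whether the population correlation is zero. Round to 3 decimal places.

1 − r² = 1 − 0.181476 = 0.818524;  √(1−r²) = 0.904723
√(n−2) = √7 = 2.645751
t = r·√(n−2)/√(1−r²) = -0.426 · 2.645751 / 0.904723 = -1.246

-1.246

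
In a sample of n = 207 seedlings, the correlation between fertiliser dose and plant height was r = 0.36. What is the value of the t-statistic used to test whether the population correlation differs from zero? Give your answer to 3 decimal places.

5.525

1 − r² = 1 − 0.1296 = 0.8704;  √(1−r²) = 0.932952
√(n−2) = √205 = 14.317821
t = r·√(n−2)/√(1−r²) = 0.36 · 14.317821 / 0.932952 = 5.525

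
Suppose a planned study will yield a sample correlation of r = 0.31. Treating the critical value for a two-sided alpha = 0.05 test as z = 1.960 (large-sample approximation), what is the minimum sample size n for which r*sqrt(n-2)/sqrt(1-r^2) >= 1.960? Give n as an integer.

Need r·√(n−2)/√(1−r²) ≥ 1.960
√(n−2) ≥ 1.960·√(1−0.0961) / 0.31 = 1.960·0.950737 / 0.31 = 6.0111
n−2 ≥ 36.1333  ⇒  n ≥ 38.1333
Smallest integer n = 39

39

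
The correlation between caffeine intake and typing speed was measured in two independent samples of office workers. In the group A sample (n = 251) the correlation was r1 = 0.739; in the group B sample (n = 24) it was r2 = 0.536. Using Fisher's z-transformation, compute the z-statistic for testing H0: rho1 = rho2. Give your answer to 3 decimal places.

1.539

z1 = atanh(0.739) = 0.948273,  z2 = atanh(0.536) = 0.598526
SE = √(1/(n1−3) + 1/(n2−3)) = √(1/248 + 1/21) = √(0.0040323 + 0.0476190) = √0.0516513 = 0.227269
z = (z1 − z2)/SE = (0.948273 − 0.598526) / 0.227269 = 0.349747 / 0.227269 = 1.539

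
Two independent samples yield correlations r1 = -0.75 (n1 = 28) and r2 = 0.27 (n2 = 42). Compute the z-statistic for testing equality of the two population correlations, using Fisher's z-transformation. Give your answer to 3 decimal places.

z1 = atanh(-0.75) = -0.972955,  z2 = atanh(0.27) = 0.276864
SE = √(1/(n1−3) + 1/(n2−3)) = √(1/25 + 1/39) = √(0.0400000 + 0.0256410) = √0.0656410 = 0.256205
z = (z1 − z2)/SE = (-0.972955 − 0.276864) / 0.256205 = -1.249819 / 0.256205 = -4.878

-4.878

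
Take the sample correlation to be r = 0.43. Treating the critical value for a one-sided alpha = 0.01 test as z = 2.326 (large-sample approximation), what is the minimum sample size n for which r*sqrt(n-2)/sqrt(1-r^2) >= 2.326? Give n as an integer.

r√(n−2)/√(1−r²) ≥ 2.326  ⇔  n−2 ≥ (2.326)²·(1−r²)/r²
(1−r²)/r² = (1−0.1849)/0.1849 = 4.4083
n ≥ 2 + 5.410276·4.4083 = 2 + 23.8501 = 25.8501
⌈25.8501⌉ = 26

26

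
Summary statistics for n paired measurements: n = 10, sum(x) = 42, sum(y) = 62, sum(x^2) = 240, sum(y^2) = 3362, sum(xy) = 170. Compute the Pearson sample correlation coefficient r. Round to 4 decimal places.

Numerator: nΣxy − (Σx)(Σy) = 10·170 − (42)(62) = -904
Denominator: √[(nΣx²−(Σx)²)(nΣy²−(Σy)²)]
  nΣx²−(Σx)² = 10·240 − 1764 = 636;  nΣy²−(Σy)² = 10·3362 − 3844 = 29776
  √(636·29776) = √18937536 = 4351.7279
r = -904 / 4351.7279 = -0.2077

-0.2077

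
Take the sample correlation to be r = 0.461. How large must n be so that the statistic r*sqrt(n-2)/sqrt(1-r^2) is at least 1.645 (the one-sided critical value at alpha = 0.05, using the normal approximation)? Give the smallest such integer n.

13

Need r·√(n−2)/√(1−r²) ≥ 1.645
√(n−2) ≥ 1.645·√(1−0.212521) / 0.461 = 1.645·0.887400 / 0.461 = 3.1665
n−2 ≥ 10.0267  ⇒  n ≥ 12.0267
Smallest integer n = 13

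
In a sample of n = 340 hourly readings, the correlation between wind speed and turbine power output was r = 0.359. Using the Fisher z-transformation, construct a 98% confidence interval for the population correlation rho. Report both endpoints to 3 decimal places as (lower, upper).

Fisher z: z_r = atanh(r) = ½·ln((1+0.359)/(1−0.359)) = 0.375737
SE(z) = 1/√(n−3) = 1/√337 = 0.054473
98% ⇒ z* = 2.326; margin = 2.326·0.054473 = 0.126704
CI on z-scale: (0.249033, 0.502441)
Back-transform: tanh(0.249033) = 0.244009, tanh(0.502441) = 0.464035

(0.244, 0.464)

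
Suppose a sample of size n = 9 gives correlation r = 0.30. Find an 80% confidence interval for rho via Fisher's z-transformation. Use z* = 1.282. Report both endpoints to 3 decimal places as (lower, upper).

(-0.211, 0.682)

z_r = atanh(0.30) = 0.309520;  SE = 1/√(n−3) = 1/√6 = 0.408248
z-limits: 0.309520 ± 1.282·0.408248 = 0.309520 ± 0.523374 = [-0.213854, 0.832894]
ρ-limits: (tanh -0.213854, tanh 0.832894) = (-0.211, 0.682)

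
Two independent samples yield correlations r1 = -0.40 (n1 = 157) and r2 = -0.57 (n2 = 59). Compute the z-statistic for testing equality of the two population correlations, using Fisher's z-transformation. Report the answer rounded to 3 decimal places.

1.435

Fisher z-transforms: z1 = atanh(-0.40) = -0.423649, z2 = atanh(-0.57) = -0.647523; difference d = 0.223874
Var(d) = 1/154 + 1/56 = 0.0064935 + 0.0178571 = 0.0243506
z = d/√Var(d) = 0.223874 / √0.0243506 = 0.223874 / 0.156047 = 1.435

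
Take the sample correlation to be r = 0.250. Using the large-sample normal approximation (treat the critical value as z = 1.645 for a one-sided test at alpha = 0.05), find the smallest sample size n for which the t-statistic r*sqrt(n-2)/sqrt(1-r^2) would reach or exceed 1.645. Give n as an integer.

Need r·√(n−2)/√(1−r²) ≥ 1.645
√(n−2) ≥ 1.645·√(1−0.062500) / 0.250 = 1.645·0.968246 / 0.250 = 6.3711
n−2 ≥ 40.5909  ⇒  n ≥ 42.5909
Smallest integer n = 43

43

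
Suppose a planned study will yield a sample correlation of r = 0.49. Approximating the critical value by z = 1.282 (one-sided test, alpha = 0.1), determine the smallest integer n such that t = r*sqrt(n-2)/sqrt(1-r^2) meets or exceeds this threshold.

8

r√(n−2)/√(1−r²) ≥ 1.282  ⇔  n−2 ≥ (1.282)²·(1−r²)/r²
(1−r²)/r² = (1−0.2401)/0.2401 = 3.1649
n ≥ 2 + 1.643524·3.1649 = 2 + 5.2016 = 7.2016
⌈7.2016⌉ = 8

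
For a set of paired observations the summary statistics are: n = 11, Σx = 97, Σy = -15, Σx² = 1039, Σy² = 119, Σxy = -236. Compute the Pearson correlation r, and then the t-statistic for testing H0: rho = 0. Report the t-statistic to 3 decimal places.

Numerator: nΣxy − (Σx)(Σy) = 11·(-236) − (97)(-15) = -1141
Denominator: √[(nΣx²−(Σx)²)(nΣy²−(Σy)²)]
  nΣx²−(Σx)² = 11·1039 − 9409 = 2020;  nΣy²−(Σy)² = 11·119 − 225 = 1084
  √(2020·1084) = √2189680 = 1479.7567
r = -1141 / 1479.7567 = -0.7711
t = r·√(n−2)/√(1−r²) = -0.7711·√9 / √(1−0.594595) = -2.313300 / 0.636714 = -3.633

-3.633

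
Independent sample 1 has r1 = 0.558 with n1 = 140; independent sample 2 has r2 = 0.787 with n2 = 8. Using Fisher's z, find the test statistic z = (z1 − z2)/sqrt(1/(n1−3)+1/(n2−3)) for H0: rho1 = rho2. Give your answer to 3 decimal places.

z1 = atanh(0.558) = 0.629924,  z2 = atanh(0.787) = 1.063501
SE = √(1/(n1−3) + 1/(n2−3)) = √(1/137 + 1/5) = √(0.0072993 + 0.2000000) = √0.2072993 = 0.455301
z = (z1 − z2)/SE = (0.629924 − 1.063501) / 0.455301 = -0.433577 / 0.455301 = -0.952

-0.952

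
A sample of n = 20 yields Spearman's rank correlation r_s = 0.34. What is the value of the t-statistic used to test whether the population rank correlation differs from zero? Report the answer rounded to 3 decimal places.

1 − r_s² = 1 − 0.1156 = 0.8844;  √(1−r_s²) = 0.940425
√(n−2) = √18 = 4.242641
t = r_s·√(n−2)/√(1−r_s²) = 0.34 · 4.242641 / 0.940425 = 1.534

1.534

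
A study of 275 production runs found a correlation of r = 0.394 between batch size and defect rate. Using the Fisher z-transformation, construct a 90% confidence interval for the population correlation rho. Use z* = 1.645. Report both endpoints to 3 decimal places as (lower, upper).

Fisher z: z_r = atanh(r) = ½·ln((1+0.394)/(1−0.394)) = 0.416526
SE(z) = 1/√(n−3) = 1/√272 = 0.060634
90% ⇒ z* = 1.645; margin = 1.645·0.060634 = 0.099743
CI on z-scale: (0.316783, 0.516269)
Back-transform: tanh(0.316783) = 0.306595, tanh(0.516269) = 0.474815

(0.307, 0.475)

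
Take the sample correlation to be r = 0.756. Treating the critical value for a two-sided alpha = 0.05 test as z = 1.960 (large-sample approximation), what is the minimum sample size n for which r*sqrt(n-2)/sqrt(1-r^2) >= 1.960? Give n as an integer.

5

Need r·√(n−2)/√(1−r²) ≥ 1.960
√(n−2) ≥ 1.960·√(1−0.571536) / 0.756 = 1.960·0.654572 / 0.756 = 1.6970
n−2 ≥ 2.8798  ⇒  n ≥ 4.8798
Smallest integer n = 5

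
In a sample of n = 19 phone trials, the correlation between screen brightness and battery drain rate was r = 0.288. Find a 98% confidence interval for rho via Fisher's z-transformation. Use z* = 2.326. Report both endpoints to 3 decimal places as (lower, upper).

(-0.278, 0.705)

Fisher z: z_r = atanh(r) = ½·ln((1+0.288)/(1−0.288)) = 0.296384
SE(z) = 1/√(n−3) = 1/√16 = 0.250000
98% ⇒ z* = 2.326; margin = 2.326·0.250000 = 0.581500
CI on z-scale: (-0.285116, 0.877884)
Back-transform: tanh(-0.285116) = -0.277633, tanh(0.877884) = 0.705358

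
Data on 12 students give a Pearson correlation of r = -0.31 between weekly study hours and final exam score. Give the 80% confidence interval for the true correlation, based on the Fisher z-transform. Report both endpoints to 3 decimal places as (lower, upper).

Fisher z: z_r = atanh(r) = ½·ln((1+(-0.31))/(1−(-0.31))) = -0.320545
SE(z) = 1/√(n−3) = 1/√9 = 0.333333
80% ⇒ z* = 1.282; margin = 1.282·0.333333 = 0.427333
CI on z-scale: (-0.747878, 0.106788)
Back-transform: tanh(-0.747878) = -0.633881, tanh(0.106788) = 0.106384

(-0.634, 0.106)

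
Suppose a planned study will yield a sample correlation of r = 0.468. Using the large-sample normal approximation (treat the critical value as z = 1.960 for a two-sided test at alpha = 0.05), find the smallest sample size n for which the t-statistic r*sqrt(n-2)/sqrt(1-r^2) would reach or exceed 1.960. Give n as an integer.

Need r·√(n−2)/√(1−r²) ≥ 1.960
√(n−2) ≥ 1.960·√(1−0.219024) / 0.468 = 1.960·0.883728 / 0.468 = 3.7011
n−2 ≥ 13.6981  ⇒  n ≥ 15.6981
Smallest integer n = 16

16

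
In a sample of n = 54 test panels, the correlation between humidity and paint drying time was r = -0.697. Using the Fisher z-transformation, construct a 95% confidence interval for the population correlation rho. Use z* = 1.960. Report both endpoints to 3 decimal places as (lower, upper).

(-0.813, -0.528)

z_r = atanh(-0.697) = -0.861442;  SE = 1/√(n−3) = 1/√51 = 0.140028
z-limits: -0.861442 ± 1.960·0.140028 = -0.861442 ± 0.274455 = [-1.135897, -0.586987]
ρ-limits: (tanh -1.135897, tanh -0.586987) = (-0.813, -0.528)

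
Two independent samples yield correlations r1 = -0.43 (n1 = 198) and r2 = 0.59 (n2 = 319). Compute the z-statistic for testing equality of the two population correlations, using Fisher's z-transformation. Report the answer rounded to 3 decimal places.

Fisher z-transforms: z1 = atanh(-0.43) = -0.459897, z2 = atanh(0.59) = 0.677666; difference d = -1.137563
Var(d) = 1/195 + 1/316 = 0.0051282 + 0.0031646 = 0.0082928
z = d/√Var(d) = -1.137563 / √0.0082928 = -1.137563 / 0.091065 = -12.492

-12.492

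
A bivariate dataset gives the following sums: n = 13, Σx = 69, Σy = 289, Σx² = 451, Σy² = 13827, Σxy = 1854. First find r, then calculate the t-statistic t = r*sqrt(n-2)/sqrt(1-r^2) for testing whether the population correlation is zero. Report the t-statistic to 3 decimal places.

S_xy = nΣxy − ΣxΣy = 13·1854 − 69·289 = 24102 − 19941 = 4161
S_xx = nΣx² − (Σx)² = 13·451 − 69² = 5863 − 4761 = 1102
S_yy = nΣy² − (Σy)² = 13·13827 − 289² = 179751 − 83521 = 96230
r = S_xy / √(S_xx·S_yy) = 4161 / √(1102·96230) = 4161 / √106045460 = 4161 / 10297.8376 = 0.4041
t = r·√(n−2)/√(1−r²) = 0.4041·√11 / √(1−0.163297) = 1.340248 / 0.914715 = 1.465

1.465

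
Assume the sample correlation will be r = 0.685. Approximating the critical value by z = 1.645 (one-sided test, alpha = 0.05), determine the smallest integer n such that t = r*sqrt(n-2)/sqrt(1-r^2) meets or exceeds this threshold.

Need r·√(n−2)/√(1−r²) ≥ 1.645
√(n−2) ≥ 1.645·√(1−0.469225) / 0.685 = 1.645·0.728543 / 0.685 = 1.7496
n−2 ≥ 3.0611  ⇒  n ≥ 5.0611
Smallest integer n = 6

6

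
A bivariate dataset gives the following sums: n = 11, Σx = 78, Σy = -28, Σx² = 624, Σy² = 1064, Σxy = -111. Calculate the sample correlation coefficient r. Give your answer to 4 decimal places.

0.3300

S_xy = nΣxy − ΣxΣy = 11·(-111) − 78·(-28) = -1221 − (-2184) = 963
S_xx = nΣx² − (Σx)² = 11·624 − 78² = 6864 − 6084 = 780
S_yy = nΣy² − (Σy)² = 11·1064 − (-28)² = 11704 − 784 = 10920
r = S_xy / √(S_xx·S_yy) = 963 / √(780·10920) = 963 / √8517600 = 963 / 2918.4928 = 0.3300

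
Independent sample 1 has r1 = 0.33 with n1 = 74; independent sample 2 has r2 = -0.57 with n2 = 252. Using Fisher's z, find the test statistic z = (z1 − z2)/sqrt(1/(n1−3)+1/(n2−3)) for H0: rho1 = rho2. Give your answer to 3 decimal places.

7.361

z1 = atanh(0.33) = 0.342828,  z2 = atanh(-0.57) = -0.647523
SE = √(1/(n1−3) + 1/(n2−3)) = √(1/71 + 1/249) = √(0.0140845 + 0.0040161) = √0.0181006 = 0.134538
z = (z1 − z2)/SE = (0.342828 − (-0.647523)) / 0.134538 = 0.990351 / 0.134538 = 7.361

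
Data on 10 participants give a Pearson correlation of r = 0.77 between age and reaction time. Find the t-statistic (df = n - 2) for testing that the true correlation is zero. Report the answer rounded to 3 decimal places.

3.413

t = r·√(n−2) / √(1−r²) with r = 0.77, n = 10
  = 0.77·√8 / √(1 − 0.5929)
  = 0.77·2.828427 / 0.638044
  = 2.177889 / 0.638044 = 3.413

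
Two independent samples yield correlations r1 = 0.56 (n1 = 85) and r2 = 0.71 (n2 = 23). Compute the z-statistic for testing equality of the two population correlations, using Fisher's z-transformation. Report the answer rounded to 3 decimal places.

-1.020

Fisher z-transforms: z1 = atanh(0.56) = 0.632833, z2 = atanh(0.71) = 0.887184; difference d = -0.254351
Var(d) = 1/82 + 1/20 = 0.0121951 + 0.0500000 = 0.0621951
z = d/√Var(d) = -0.254351 / √0.0621951 = -0.254351 / 0.249389 = -1.020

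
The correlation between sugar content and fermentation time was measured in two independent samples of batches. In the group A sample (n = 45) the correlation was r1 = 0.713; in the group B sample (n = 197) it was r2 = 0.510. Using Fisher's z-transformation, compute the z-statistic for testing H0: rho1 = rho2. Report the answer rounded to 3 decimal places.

z1 = atanh(0.713) = 0.893260,  z2 = atanh(0.510) = 0.562730
SE = √(1/(n1−3) + 1/(n2−3)) = √(1/42 + 1/194) = √(0.0238095 + 0.0051546) = √0.0289641 = 0.170188
z = (z1 − z2)/SE = (0.893260 − 0.562730) / 0.170188 = 0.330530 / 0.170188 = 1.942

1.942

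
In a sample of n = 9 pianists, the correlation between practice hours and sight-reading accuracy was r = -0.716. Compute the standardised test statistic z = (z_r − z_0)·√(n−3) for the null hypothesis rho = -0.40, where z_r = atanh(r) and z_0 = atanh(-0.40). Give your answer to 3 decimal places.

-1.165

z_r = atanh(-0.716) = -0.899389,  z_0 = atanh(-0.40) = -0.423649
SE = 1/√(n−3) = 1/√6 = 0.408248
z = (z_r − z_0)/SE = (-0.899389 − (-0.423649)) / 0.408248 = -0.475740 / 0.408248 = -1.165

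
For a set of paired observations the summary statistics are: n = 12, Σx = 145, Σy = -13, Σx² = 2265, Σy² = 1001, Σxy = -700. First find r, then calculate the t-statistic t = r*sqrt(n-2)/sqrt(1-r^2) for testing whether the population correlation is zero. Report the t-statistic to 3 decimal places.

Numerator: nΣxy − (Σx)(Σy) = 12·(-700) − (145)(-13) = -6515
Denominator: √[(nΣx²−(Σx)²)(nΣy²−(Σy)²)]
  nΣx²−(Σx)² = 12·2265 − 21025 = 6155;  nΣy²−(Σy)² = 12·1001 − 169 = 11843
  √(6155·11843) = √72893665 = 8537.7787
r = -6515 / 8537.7787 = -0.7631
t = r·√(n−2)/√(1−r²) = -0.7631·√10 / √(1−0.582322) = -2.413134 / 0.646280 = -3.734

-3.734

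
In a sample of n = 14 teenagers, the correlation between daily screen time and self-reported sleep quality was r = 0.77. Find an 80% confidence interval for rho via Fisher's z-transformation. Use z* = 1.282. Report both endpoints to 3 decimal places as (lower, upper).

z_r = atanh(0.77) = 1.020328;  SE = 1/√(n−3) = 1/√11 = 0.301511
z-limits: 1.020328 ± 1.282·0.301511 = 1.020328 ± 0.386537 = [0.633791, 1.406865]
ρ-limits: (tanh 0.633791, tanh 1.406865) = (0.561, 0.887)

(0.561, 0.887)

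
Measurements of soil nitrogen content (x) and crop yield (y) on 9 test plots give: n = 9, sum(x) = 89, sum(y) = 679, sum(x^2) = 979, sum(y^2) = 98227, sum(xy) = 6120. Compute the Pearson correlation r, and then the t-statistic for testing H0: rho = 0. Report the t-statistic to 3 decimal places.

S_xy = nΣxy − ΣxΣy = 9·6120 − 89·679 = 55080 − 60431 = -5351
S_xx = nΣx² − (Σx)² = 9·979 − 89² = 8811 − 7921 = 890
S_yy = nΣy² − (Σy)² = 9·98227 − 679² = 884043 − 461041 = 423002
r = S_xy / √(S_xx·S_yy) = -5351 / √(890·423002) = -5351 / √376471780 = -5351 / 19402.8807 = -0.2758
t = r·√(n−2)/√(1−r²) = -0.2758·√7 / √(1−0.076066) = -0.729698 / 0.961215 = -0.759

-0.759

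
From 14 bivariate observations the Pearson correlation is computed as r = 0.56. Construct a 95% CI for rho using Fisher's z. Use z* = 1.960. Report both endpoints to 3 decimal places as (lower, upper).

z_r = atanh(0.56) = 0.632833;  SE = 1/√(n−3) = 1/√11 = 0.301511
z-limits: 0.632833 ± 1.960·0.301511 = 0.632833 ± 0.590962 = [0.041871, 1.223795]
ρ-limits: (tanh 0.041871, tanh 1.223795) = (0.042, 0.841)

(0.042, 0.841)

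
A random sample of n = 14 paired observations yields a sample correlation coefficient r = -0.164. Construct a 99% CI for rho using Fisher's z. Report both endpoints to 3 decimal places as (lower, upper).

Fisher z: z_r = atanh(r) = ½·ln((1+(-0.164))/(1−(-0.164))) = -0.165495
SE(z) = 1/√(n−3) = 1/√11 = 0.301511
99% ⇒ z* = 2.576; margin = 2.576·0.301511 = 0.776692
CI on z-scale: (-0.942187, 0.611197)
Back-transform: tanh(-0.942187) = -0.736225, tanh(0.611197) = 0.544969

(-0.736, 0.545)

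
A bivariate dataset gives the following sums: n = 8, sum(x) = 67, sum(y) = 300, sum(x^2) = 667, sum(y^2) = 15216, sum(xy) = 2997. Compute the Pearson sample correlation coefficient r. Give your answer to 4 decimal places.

S_xy = nΣxy − ΣxΣy = 8·2997 − 67·300 = 23976 − 20100 = 3876
S_xx = nΣx² − (Σx)² = 8·667 − 67² = 5336 − 4489 = 847
S_yy = nΣy² − (Σy)² = 8·15216 − 300² = 121728 − 90000 = 31728
r = S_xy / √(S_xx·S_yy) = 3876 / √(847·31728) = 3876 / √26873616 = 3876 / 5183.9769 = 0.7477

0.7477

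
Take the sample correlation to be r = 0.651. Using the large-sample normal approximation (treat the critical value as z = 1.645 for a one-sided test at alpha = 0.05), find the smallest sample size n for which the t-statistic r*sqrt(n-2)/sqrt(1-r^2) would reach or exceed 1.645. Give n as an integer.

Need r·√(n−2)/√(1−r²) ≥ 1.645
√(n−2) ≥ 1.645·√(1−0.423801) / 0.651 = 1.645·0.759078 / 0.651 = 1.9181
n−2 ≥ 3.6791  ⇒  n ≥ 5.6791
Smallest integer n = 6

6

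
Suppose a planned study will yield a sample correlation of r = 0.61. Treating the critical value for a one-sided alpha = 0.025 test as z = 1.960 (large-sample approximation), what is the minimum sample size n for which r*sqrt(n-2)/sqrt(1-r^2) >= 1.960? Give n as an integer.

9

r√(n−2)/√(1−r²) ≥ 1.960  ⇔  n−2 ≥ (1.960)²·(1−r²)/r²
(1−r²)/r² = (1−0.3721)/0.3721 = 1.6874
n ≥ 2 + 3.8416·1.6874 = 2 + 6.4823 = 8.4823
⌈8.4823⌉ = 9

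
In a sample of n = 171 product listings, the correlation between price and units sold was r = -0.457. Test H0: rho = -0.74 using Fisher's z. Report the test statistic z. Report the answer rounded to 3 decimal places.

Fisher z: atanh(-0.457) = -0.493513, atanh(-0.74) = -0.950479
z = (z_r − z_0)·√(n−3) = (-0.493513 − (-0.950479))·√168 = 0.456966 · 12.961481 = 5.923

5.923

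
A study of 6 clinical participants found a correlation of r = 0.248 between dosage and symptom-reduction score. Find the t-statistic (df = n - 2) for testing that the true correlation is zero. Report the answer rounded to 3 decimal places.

1 − r² = 1 − 0.061504 = 0.938496;  √(1−r²) = 0.968760
√(n−2) = √4 = 2.000000
t = r·√(n−2)/√(1−r²) = 0.248 · 2.000000 / 0.968760 = 0.512

0.512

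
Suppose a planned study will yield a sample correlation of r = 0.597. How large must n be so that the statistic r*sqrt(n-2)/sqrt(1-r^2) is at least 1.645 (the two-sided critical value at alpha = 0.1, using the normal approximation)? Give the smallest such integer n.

r√(n−2)/√(1−r²) ≥ 1.645  ⇔  n−2 ≥ (1.645)²·(1−r²)/r²
(1−r²)/r² = (1−0.356409)/0.356409 = 1.8058
n ≥ 2 + 2.706025·1.8058 = 2 + 4.8865 = 6.8865
⌈6.8865⌉ = 7

7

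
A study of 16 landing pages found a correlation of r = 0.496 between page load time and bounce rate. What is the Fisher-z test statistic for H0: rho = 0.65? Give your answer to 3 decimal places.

Fisher z: atanh(0.496) = 0.543987, atanh(0.65) = 0.775299
z = (z_r − z_0)·√(n−3) = (0.543987 − 0.775299)·√13 = -0.231312 · 3.605551 = -0.834

-0.834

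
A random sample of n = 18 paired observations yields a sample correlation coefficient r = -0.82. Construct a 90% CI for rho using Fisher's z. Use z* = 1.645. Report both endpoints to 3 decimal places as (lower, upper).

(-0.919, -0.624)

Fisher z: z_r = atanh(r) = ½·ln((1+(-0.82))/(1−(-0.82))) = -1.156817
SE(z) = 1/√(n−3) = 1/√15 = 0.258199
90% ⇒ z* = 1.645; margin = 1.645·0.258199 = 0.424737
CI on z-scale: (-1.581554, -0.732080)
Back-transform: tanh(-1.581554) = -0.918844, tanh(-0.732080) = -0.624336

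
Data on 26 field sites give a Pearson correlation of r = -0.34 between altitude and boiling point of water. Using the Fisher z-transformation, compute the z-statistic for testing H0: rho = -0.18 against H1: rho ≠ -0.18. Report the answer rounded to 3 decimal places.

z_r = atanh(-0.34) = -0.354093,  z_0 = atanh(-0.18) = -0.181983
SE = 1/√(n−3) = 1/√23 = 0.208514
z = (z_r − z_0)/SE = (-0.354093 − (-0.181983)) / 0.208514 = -0.172110 / 0.208514 = -0.825

-0.825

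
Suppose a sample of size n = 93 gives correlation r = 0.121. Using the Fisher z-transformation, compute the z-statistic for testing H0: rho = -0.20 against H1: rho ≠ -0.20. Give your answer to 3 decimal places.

z_r = atanh(0.121) = 0.121596,  z_0 = atanh(-0.20) = -0.202733
SE = 1/√(n−3) = 1/√90 = 0.105409
z = (z_r − z_0)/SE = (0.121596 − (-0.202733)) / 0.105409 = 0.324329 / 0.105409 = 3.077

3.077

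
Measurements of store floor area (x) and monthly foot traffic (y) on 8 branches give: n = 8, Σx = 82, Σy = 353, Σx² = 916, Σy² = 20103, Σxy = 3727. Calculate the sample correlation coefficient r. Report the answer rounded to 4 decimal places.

Numerator: nΣxy − (Σx)(Σy) = 8·3727 − (82)(353) = 870
Denominator: √[(nΣx²−(Σx)²)(nΣy²−(Σy)²)]
  nΣx²−(Σx)² = 8·916 − 6724 = 604;  nΣy²−(Σy)² = 8·20103 − 124609 = 36215
  √(604·36215) = √21873860 = 4676.9499
r = 870 / 4676.9499 = 0.1860

0.1860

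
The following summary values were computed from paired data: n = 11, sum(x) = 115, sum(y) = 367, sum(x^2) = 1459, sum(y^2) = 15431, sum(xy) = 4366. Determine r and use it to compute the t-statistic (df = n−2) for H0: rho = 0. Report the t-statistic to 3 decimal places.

2.164

S_xy = nΣxy − ΣxΣy = 11·4366 − 115·367 = 48026 − 42205 = 5821
S_xx = nΣx² − (Σx)² = 11·1459 − 115² = 16049 − 13225 = 2824
S_yy = nΣy² − (Σy)² = 11·15431 − 367² = 169741 − 134689 = 35052
r = S_xy / √(S_xx·S_yy) = 5821 / √(2824·35052) = 5821 / √98986848 = 5821 / 9949.2134 = 0.5851
t = r·√(n−2)/√(1−r²) = 0.5851·√9 / √(1−0.342342) = 1.755300 / 0.810961 = 2.164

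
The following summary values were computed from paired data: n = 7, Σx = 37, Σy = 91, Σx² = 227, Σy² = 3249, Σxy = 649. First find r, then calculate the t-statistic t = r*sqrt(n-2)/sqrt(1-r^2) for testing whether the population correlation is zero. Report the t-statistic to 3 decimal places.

1.961

S_xy = nΣxy − ΣxΣy = 7·649 − 37·91 = 4543 − 3367 = 1176
S_xx = nΣx² − (Σx)² = 7·227 − 37² = 1589 − 1369 = 220
S_yy = nΣy² − (Σy)² = 7·3249 − 91² = 22743 − 8281 = 14462
r = S_xy / √(S_xx·S_yy) = 1176 / √(220·14462) = 1176 / √3181640 = 1176 / 1783.7152 = 0.6593
t = r·√(n−2)/√(1−r²) = 0.6593·√5 / √(1−0.434676) = 1.474240 / 0.751880 = 1.961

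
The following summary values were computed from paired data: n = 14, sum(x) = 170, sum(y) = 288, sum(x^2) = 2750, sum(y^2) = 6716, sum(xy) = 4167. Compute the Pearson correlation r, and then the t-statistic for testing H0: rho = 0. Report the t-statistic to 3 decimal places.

7.569

S_xy = nΣxy − ΣxΣy = 14·4167 − 170·288 = 58338 − 48960 = 9378
S_xx = nΣx² − (Σx)² = 14·2750 − 170² = 38500 − 28900 = 9600
S_yy = nΣy² − (Σy)² = 14·6716 − 288² = 94024 − 82944 = 11080
r = S_xy / √(S_xx·S_yy) = 9378 / √(9600·11080) = 9378 / √106368000 = 9378 / 10313.4863 = 0.9093
t = r·√(n−2)/√(1−r²) = 0.9093·√12 / √(1−0.826826) = 3.149908 / 0.416142 = 7.569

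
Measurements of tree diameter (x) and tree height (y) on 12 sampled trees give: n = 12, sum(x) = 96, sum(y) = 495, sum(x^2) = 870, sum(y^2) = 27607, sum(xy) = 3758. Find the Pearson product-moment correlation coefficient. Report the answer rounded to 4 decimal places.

-0.2359

S_xy = nΣxy − ΣxΣy = 12·3758 − 96·495 = 45096 − 47520 = -2424
S_xx = nΣx² − (Σx)² = 12·870 − 96² = 10440 − 9216 = 1224
S_yy = nΣy² − (Σy)² = 12·27607 − 495² = 331284 − 245025 = 86259
r = S_xy / √(S_xx·S_yy) = -2424 / √(1224·86259) = -2424 / √105581016 = -2424 / 10275.2623 = -0.2359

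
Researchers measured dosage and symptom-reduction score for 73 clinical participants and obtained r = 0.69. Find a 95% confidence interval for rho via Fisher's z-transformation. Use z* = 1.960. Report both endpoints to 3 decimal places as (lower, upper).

(0.547, 0.794)

z_r = atanh(0.69) = 0.847956;  SE = 1/√(n−3) = 1/√70 = 0.119523
z-limits: 0.847956 ± 1.960·0.119523 = 0.847956 ± 0.234265 = [0.613691, 1.082221]
ρ-limits: (tanh 0.613691, tanh 1.082221) = (0.547, 0.794)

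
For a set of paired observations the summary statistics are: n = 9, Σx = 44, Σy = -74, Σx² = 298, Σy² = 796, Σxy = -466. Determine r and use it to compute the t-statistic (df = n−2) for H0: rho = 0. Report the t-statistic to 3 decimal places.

S_xy = nΣxy − ΣxΣy = 9·(-466) − 44·(-74) = -4194 − (-3256) = -938
S_xx = nΣx² − (Σx)² = 9·298 − 44² = 2682 − 1936 = 746
S_yy = nΣy² − (Σy)² = 9·796 − (-74)² = 7164 − 5476 = 1688
r = S_xy / √(S_xx·S_yy) = -938 / √(746·1688) = -938 / √1259248 = -938 / 1122.1622 = -0.8359
t = r·√(n−2)/√(1−r²) = -0.8359·√7 / √(1−0.698729) = -2.211584 / 0.548882 = -4.029

-4.029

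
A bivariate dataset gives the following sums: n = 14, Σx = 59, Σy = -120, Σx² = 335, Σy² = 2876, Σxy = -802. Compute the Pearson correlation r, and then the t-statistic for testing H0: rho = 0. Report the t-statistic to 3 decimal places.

-3.832

S_xy = nΣxy − ΣxΣy = 14·(-802) − 59·(-120) = -11228 − (-7080) = -4148
S_xx = nΣx² − (Σx)² = 14·335 − 59² = 4690 − 3481 = 1209
S_yy = nΣy² − (Σy)² = 14·2876 − (-120)² = 40264 − 14400 = 25864
r = S_xy / √(S_xx·S_yy) = -4148 / √(1209·25864) = -4148 / √31269576 = -4148 / 5591.9206 = -0.7418
t = r·√(n−2)/√(1−r²) = -0.7418·√12 / √(1−0.550267) = -2.569671 / 0.670621 = -3.832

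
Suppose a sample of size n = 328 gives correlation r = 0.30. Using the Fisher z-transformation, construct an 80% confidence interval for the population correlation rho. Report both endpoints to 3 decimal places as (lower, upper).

(0.234, 0.363)

Fisher z: z_r = atanh(r) = ½·ln((1+0.30)/(1−0.30)) = 0.309520
SE(z) = 1/√(n−3) = 1/√325 = 0.055470
80% ⇒ z* = 1.282; margin = 1.282·0.055470 = 0.071113
CI on z-scale: (0.238407, 0.380633)
Back-transform: tanh(0.238407) = 0.233991, tanh(0.380633) = 0.363257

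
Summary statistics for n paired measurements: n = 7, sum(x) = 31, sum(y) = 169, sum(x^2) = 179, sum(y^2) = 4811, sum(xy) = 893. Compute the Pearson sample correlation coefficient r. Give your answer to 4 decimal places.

0.8280

Numerator: nΣxy − (Σx)(Σy) = 7·893 − (31)(169) = 1012
Denominator: √[(nΣx²−(Σx)²)(nΣy²−(Σy)²)]
  nΣx²−(Σx)² = 7·179 − 961 = 292;  nΣy²−(Σy)² = 7·4811 − 28561 = 5116
  √(292·5116) = √1493872 = 1222.2406
r = 1012 / 1222.2406 = 0.8280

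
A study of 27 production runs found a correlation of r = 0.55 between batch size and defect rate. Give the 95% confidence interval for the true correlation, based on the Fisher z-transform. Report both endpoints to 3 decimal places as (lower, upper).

Fisher z: z_r = atanh(r) = ½·ln((1+0.55)/(1−0.55)) = 0.618381
SE(z) = 1/√(n−3) = 1/√24 = 0.204124
95% ⇒ z* = 1.960; margin = 1.960·0.204124 = 0.400083
CI on z-scale: (0.218298, 1.018464)
Back-transform: tanh(0.218298) = 0.214895, tanh(1.018464) = 0.769240

(0.215, 0.769)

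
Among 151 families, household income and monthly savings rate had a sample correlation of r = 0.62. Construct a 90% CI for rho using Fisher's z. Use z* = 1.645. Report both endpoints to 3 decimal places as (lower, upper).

Fisher z: z_r = atanh(r) = ½·ln((1+0.62)/(1−0.62)) = 0.725005
SE(z) = 1/√(n−3) = 1/√148 = 0.082199
90% ⇒ z* = 1.645; margin = 1.645·0.082199 = 0.135217
CI on z-scale: (0.589788, 0.860222)
Back-transform: tanh(0.589788) = 0.529743, tanh(0.860222) = 0.696372

(0.530, 0.696)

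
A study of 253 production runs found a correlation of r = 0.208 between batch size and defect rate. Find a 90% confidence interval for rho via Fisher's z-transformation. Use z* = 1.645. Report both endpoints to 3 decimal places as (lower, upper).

z_r = atanh(0.208) = 0.211080;  SE = 1/√(n−3) = 1/√250 = 0.063246
z-limits: 0.211080 ± 1.645·0.063246 = 0.211080 ± 0.104040 = [0.107040, 0.315120]
ρ-limits: (tanh 0.107040, tanh 0.315120) = (0.107, 0.305)

(0.107, 0.305)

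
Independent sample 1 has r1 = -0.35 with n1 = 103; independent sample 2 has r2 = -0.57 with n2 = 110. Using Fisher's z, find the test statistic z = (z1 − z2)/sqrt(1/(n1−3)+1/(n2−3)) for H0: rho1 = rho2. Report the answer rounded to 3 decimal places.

2.028

z1 = atanh(-0.35) = -0.365444,  z2 = atanh(-0.57) = -0.647523
SE = √(1/(n1−3) + 1/(n2−3)) = √(1/100 + 1/107) = √(0.0100000 + 0.0093458) = √0.0193458 = 0.139089
z = (z1 − z2)/SE = (-0.365444 − (-0.647523)) / 0.139089 = 0.282079 / 0.139089 = 2.028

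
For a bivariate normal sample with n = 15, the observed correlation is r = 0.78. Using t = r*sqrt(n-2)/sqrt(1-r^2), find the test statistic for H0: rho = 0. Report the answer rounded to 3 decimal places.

4.494

t = r·√(n−2) / √(1−r²) with r = 0.78, n = 15
  = 0.78·√13 / √(1 − 0.6084)
  = 0.78·3.605551 / 0.625780
  = 2.812330 / 0.625780 = 4.494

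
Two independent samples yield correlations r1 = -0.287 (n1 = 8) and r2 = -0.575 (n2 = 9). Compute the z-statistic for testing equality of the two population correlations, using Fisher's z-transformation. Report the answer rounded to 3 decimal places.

Fisher z-transforms: z1 = atanh(-0.287) = -0.295294, z2 = atanh(-0.575) = -0.654961; difference d = 0.359667
Var(d) = 1/5 + 1/6 = 0.2000000 + 0.1666667 = 0.3666667
z = d/√Var(d) = 0.359667 / √0.3666667 = 0.359667 / 0.605530 = 0.594

0.594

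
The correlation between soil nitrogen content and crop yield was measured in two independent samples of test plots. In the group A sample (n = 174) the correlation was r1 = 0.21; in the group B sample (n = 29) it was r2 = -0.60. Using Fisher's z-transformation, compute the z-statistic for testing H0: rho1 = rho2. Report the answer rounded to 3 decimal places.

4.306

z1 = atanh(0.21) = 0.213171,  z2 = atanh(-0.60) = -0.693147
SE = √(1/(n1−3) + 1/(n2−3)) = √(1/171 + 1/26) = √(0.0058480 + 0.0384615) = √0.0443095 = 0.210498
z = (z1 − z2)/SE = (0.213171 − (-0.693147)) / 0.210498 = 0.906318 / 0.210498 = 4.306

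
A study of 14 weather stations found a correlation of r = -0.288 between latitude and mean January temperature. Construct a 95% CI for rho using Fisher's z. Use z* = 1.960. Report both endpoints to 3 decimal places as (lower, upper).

(-0.710, 0.286)

z_r = atanh(-0.288) = -0.296384;  SE = 1/√(n−3) = 1/√11 = 0.301511
z-limits: -0.296384 ± 1.960·0.301511 = -0.296384 ± 0.590962 = [-0.887346, 0.294578]
ρ-limits: (tanh -0.887346, tanh 0.294578) = (-0.710, 0.286)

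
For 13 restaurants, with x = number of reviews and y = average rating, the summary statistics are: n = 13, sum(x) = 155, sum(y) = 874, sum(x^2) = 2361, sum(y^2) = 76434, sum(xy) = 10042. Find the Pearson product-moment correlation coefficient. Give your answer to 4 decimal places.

S_xy = nΣxy − ΣxΣy = 13·10042 − 155·874 = 130546 − 135470 = -4924
S_xx = nΣx² − (Σx)² = 13·2361 − 155² = 30693 − 24025 = 6668
S_yy = nΣy² − (Σy)² = 13·76434 − 874² = 993642 − 763876 = 229766
r = S_xy / √(S_xx·S_yy) = -4924 / √(6668·229766) = -4924 / √1532079688 = -4924 / 39141.7895 = -0.1258

-0.1258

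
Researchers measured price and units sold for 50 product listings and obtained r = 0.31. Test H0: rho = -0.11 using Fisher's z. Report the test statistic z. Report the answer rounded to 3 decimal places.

2.955

Fisher z: atanh(0.31) = 0.320545, atanh(-0.11) = -0.110447
z = (z_r − z_0)·√(n−3) = (0.320545 − (-0.110447))·√47 = 0.430992 · 6.855655 = 2.955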